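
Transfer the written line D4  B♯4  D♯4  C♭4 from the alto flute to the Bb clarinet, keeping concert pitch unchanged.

First find concert pitch: the alto flute sounds a perfect fourth below written, so D4 B♯4 D♯4 C♭4 sounds A3 F##4 A#3 Gb3.
Then write for Bb clarinet: it sounds a major second below written, so the part must be a major second above concert.
A3 → B3
F##4 → G##4
A#3 → B#3
Gb3 → Ab3

B3 G##4 B#3 Ab3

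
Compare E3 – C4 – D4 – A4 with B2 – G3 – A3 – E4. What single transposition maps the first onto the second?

down a perfect fourth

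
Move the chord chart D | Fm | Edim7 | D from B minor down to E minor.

G Bbm Adim7 G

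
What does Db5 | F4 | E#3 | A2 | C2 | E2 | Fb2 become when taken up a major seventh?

C6 E5 D##4 G#3 B2 D#3 Eb3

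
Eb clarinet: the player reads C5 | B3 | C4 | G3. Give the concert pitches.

Eb5 D4 Eb4 Bb3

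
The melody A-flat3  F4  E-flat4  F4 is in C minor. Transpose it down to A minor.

C minor to A minor down is a minor third, so every note moves down by that interval.
Ab3 -> F3
F4 -> D4
Eb4 -> C4
F4 -> D4

F3 D4 C4 D4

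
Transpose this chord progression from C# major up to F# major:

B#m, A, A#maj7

E#m D D#maj7

C# major up to F# major is a perfect fourth; each chord root moves by that interval while the quality stays the same.
B#m: root B# up a perfect fourth → E#, giving E#m.
A: root A up a perfect fourth → D, giving D.
A#maj7: root A# up a perfect fourth → D#, giving D#maj7.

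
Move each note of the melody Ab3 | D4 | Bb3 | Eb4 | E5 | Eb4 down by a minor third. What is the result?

Ab3 -> F3
D4 -> B3
Bb3 -> G3
Eb4 -> C4
E5 -> C#5
Eb4 -> C4

F3 B3 G3 C4 C#5 C4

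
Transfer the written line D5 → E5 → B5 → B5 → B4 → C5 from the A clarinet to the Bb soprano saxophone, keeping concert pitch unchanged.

First find concert pitch: the A clarinet sounds a minor third below written, so D5 E5 B5 B5 B4 C5 sounds B4 C#5 G#5 G#5 G#4 A4.
Then write for Bb soprano saxophone: it sounds a major second below written, so the part must be a major second above concert.
B4 → C#5
C#5 → D#5
G#5 → A#5
G#5 → A#5
G#4 → A#4
A4 → B4

C#5 D#5 A#5 A#5 A#4 B4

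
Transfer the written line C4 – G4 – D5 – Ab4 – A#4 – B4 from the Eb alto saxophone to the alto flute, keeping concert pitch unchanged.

Ab3 Eb4 Bb4 Fb4 F#4 G4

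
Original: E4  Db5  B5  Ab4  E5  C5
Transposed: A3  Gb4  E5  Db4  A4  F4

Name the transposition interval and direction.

From E4 to A3 is 5 letter names — a fifth of some quality.
A3 to E4 is 7 semitones, which makes it a perfect fifth; the second version is lower, so the direction is down.
Checking another pair — C5 → F4 — gives the same interval.

down a perfect fifth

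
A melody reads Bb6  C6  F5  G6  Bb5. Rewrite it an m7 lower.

Bb6 down a minor seventh is C6.
A minor seventh down from C6 gives D5.
F5 down a minor seventh is G4.
G6: a seventh down reaches A, and 10 semitones makes it A5.
A minor seventh down from Bb5 gives C5.

C6 D5 G4 A5 C5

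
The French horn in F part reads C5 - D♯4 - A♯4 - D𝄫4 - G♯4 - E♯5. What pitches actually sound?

Written C4 on the French horn in F sounds as F3, a perfect fifth lower; apply that shift to every note.
C5 gives F4
D#4 gives G#3
A#4 gives D#4
Dbb4 gives Gbb3
G#4 gives C#4
E#5 gives A#4

F4 G#3 D#4 Gbb3 C#4 A#4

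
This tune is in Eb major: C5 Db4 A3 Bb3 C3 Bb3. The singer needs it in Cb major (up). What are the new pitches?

From Eb up to Cb is a minor sixth; apply that to each pitch.
C5 -> Ab5
Db4 -> Bbb4
A3 -> F4
Bb3 -> Gb4
C3 -> Ab3
Bb3 -> Gb4

Ab5 Bbb4 F4 Gb4 Ab3 Gb4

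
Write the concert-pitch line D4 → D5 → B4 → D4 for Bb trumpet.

The Bb trumpet sounds a major second below written, so the written part must be a major second above concert — transpose each note up.
D4 becomes E4
D5 becomes E5
B4 becomes C#5
D4 becomes E4

E4 E5 C#5 E4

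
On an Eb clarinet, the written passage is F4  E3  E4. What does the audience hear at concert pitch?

The Eb clarinet sounds a minor third above written, so transpose each written note up a minor third.
F4 gives Ab4
E3 gives G3
E4 gives G4

Ab4 G3 G4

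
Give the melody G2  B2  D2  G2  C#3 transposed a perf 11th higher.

C4 E4 G3 C4 F#4

G2 → C4
B2 → E4
D2 → G3
G2 → C4
C#3 → F#4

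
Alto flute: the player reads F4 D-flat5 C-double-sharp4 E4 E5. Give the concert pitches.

C4 Ab4 G##3 B3 B4

Written C4 on the alto flute sounds as G3, a perfect fourth lower; apply that shift to every note.
F4 to C4
Db5 to Ab4
C##4 to G##3
E4 to B3
E5 to B4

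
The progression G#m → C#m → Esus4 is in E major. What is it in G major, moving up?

E major up to G major is a minor third; each chord root moves by that interval while the quality stays the same.
G#m: root G# up a minor third → B, giving Bm.
C#m: root C# up a minor third → E, giving Em.
Esus4: root E up a minor third → G, giving Gsus4.

Bm Em Gsus4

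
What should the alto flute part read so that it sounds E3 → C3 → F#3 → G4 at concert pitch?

A3 F3 B3 C5

The alto flute sounds a perfect fourth below written, so the written part must be a perfect fourth above concert — transpose each note up.
E3 to A3
C3 to F3
F#3 to B3
G4 to C5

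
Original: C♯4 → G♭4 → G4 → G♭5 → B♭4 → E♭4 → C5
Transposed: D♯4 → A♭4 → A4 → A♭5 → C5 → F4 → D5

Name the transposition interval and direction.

Take the first pair: C#4 → D#4. C to D spans 2 letter names, so the interval is some kind of second.
C#4 to D#4 is 2 semitones, which makes it a major second; the second version is higher, so the direction is up.
Checking another pair — C5 → D5 — gives the same interval.

up a major second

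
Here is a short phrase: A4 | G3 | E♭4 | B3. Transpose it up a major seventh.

A4 to G#5
G3 to F#4
Eb4 to D5
B3 to A#4

G#5 F#4 D5 A#4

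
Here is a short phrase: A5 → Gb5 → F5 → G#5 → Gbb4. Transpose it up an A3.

C##6 B5 A#5 B##5 Bb4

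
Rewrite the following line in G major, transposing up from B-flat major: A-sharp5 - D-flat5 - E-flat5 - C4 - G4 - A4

From B-flat up to G is a major sixth; apply that to each pitch.
A#5 to F##6
Db5 to Bb5
Eb5 to C6
C4 to A4
G4 to E5
A4 to F#5

F##6 Bb5 C6 A4 E5 F#5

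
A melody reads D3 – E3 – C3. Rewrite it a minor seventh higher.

D3 gives C4
E3 gives D4
C3 gives Bb3

C4 D4 Bb3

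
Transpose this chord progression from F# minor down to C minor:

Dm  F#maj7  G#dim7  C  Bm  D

F# minor down to C minor is an augmented fourth; each chord root moves by that interval while the quality stays the same.
Dm: root D down an augmented fourth → Ab, giving Abm.
F#maj7: root F# down an augmented fourth → C, giving Cmaj7.
G#dim7: root G# down an augmented fourth → D, giving Ddim7.
C: root C down an augmented fourth → Gb, giving Gb.
Bm: root B down an augmented fourth → F, giving Fm.
D: root D down an augmented fourth → Ab, giving Ab.

Abm Cmaj7 Ddim7 Gb Fm Ab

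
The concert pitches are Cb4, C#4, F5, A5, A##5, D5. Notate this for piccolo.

Cb3 C#3 F4 A4 A##4 D4

Written C4 sounds as C5 on the piccolo, so concert pitches are written a perfect octave down.
Cb4 gives Cb3
C#4 gives C#3
F5 gives F4
A5 gives A4
A##5 gives A##4
D5 gives D4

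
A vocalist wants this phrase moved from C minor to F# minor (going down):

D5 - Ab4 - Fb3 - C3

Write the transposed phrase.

G#4 D4 Bb2 F#2

From C down to F# is a diminished fifth; apply that to each pitch.
D5 gives G#4
Ab4 gives D4
Fb3 gives Bb2
C3 gives F#2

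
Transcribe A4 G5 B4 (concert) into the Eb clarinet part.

F#4 E5 G#4

The Eb clarinet sounds a minor third above written, so the written part must be a minor third below concert — transpose each note down.
A4 → F#4
G5 → E5
B4 → G#4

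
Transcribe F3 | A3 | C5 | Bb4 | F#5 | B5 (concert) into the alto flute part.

Bb3 D4 F5 Eb5 B5 E6

Written C4 sounds as G3 on the alto flute, so concert pitches are written a perfect fourth up.
F3 becomes Bb3
A3 becomes D4
C5 becomes F5
Bb4 becomes Eb5
F#5 becomes B5
B5 becomes E6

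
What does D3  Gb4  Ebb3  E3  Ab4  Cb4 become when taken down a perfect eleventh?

A1 Db3 Bbb1 B1 Eb3 Gb2

D3 -> A1
Gb4 -> Db3
Ebb3 -> Bbb1
E3 -> B1
Ab4 -> Eb3
Cb4 -> Gb2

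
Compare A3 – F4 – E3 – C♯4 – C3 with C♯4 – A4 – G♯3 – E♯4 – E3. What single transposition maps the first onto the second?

Take the first pair: A3 → C#4. A to C spans 3 letter names, so the interval is some kind of third.
A3 to C#4 is 4 semitones, which makes it a major third; the second version is higher, so the direction is up.
Checking another pair — C3 → E3 — gives the same interval.

up a major third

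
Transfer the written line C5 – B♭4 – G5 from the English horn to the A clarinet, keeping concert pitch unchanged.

First find concert pitch: the English horn sounds a perfect fifth below written, so C5 B♭4 G5 sounds F4 Eb4 C5.
Then write for A clarinet: it sounds a minor third below written, so the part must be a minor third above concert.
F4 → Ab4
Eb4 → Gb4
C5 → Eb5

Ab4 Gb4 Eb5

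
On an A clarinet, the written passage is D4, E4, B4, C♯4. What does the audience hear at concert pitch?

B3 C#4 G#4 A#3

Written C4 on the A clarinet sounds as A3, a minor third lower; apply that shift to every note.
D4 gives B3
E4 gives C#4
B4 gives G#4
C#4 gives A#3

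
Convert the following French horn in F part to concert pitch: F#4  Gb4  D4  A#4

B3 Cb4 G3 D#4

The French horn in F sounds a perfect fifth below written, so transpose each written note down a perfect fifth.
F#4 to B3
Gb4 to Cb4
D4 to G3
A#4 to D#4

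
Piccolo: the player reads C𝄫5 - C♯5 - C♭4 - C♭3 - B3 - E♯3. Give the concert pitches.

Cbb6 C#6 Cb5 Cb4 B4 E#4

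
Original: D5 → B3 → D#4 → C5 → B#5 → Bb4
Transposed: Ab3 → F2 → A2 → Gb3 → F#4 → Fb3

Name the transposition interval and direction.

Take the first pair: D5 → Ab3. D to A spans 11 letter names, so the interval is some kind of eleventh.
Ab3 to D5 is 18 semitones, which makes it an augmented eleventh; the second version is lower, so the direction is down.
Checking another pair — Bb4 → Fb3 — gives the same interval.

down an augmented eleventh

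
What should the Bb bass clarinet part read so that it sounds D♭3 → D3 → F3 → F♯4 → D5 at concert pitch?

Eb4 E4 G4 G#5 E6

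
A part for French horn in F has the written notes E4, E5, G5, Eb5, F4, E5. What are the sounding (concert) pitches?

The French horn in F sounds a perfect fifth below written, so transpose each written note down a perfect fifth.
E4 gives A3
E5 gives A4
G5 gives C5
Eb5 gives Ab4
F4 gives Bb3
E5 gives A4

A3 A4 C5 Ab4 Bb3 A4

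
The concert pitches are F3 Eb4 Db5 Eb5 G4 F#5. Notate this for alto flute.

The alto flute sounds a perfect fourth below written, so the written part must be a perfect fourth above concert — transpose each note up.
F3 → Bb3
Eb4 → Ab4
Db5 → Gb5
Eb5 → Ab5
G4 → C5
F#5 → B5

Bb3 Ab4 Gb5 Ab5 C5 B5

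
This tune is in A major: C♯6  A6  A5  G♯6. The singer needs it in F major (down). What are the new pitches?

A5 F6 F5 E6

A major to F major down is a major third, so every note moves down by that interval.
C#6 to A5
A6 to F6
A5 to F5
G#6 to E6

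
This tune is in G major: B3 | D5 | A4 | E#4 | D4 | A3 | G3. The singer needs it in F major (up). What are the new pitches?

G major to F major up is a minor seventh, so every note moves up by that interval.
B3 → A4
D5 → C6
A4 → G5
E#4 → D#5
D4 → C5
A3 → G4
G3 → F4

A4 C6 G5 D#5 C5 G4 F4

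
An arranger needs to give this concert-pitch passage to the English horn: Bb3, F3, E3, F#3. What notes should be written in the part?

Written C4 sounds as F3 on the English horn, so concert pitches are written a perfect fifth up.
Bb3 → F4
F3 → C4
E3 → B3
F#3 → C#4

F4 C4 B3 C#4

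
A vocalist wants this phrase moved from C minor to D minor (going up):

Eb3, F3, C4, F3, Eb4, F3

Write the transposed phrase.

From C up to D is a major second; apply that to each pitch.
Eb3 gives F3
F3 gives G3
C4 gives D4
F3 gives G3
Eb4 gives F4
F3 gives G3

F3 G3 D4 G3 F4 G3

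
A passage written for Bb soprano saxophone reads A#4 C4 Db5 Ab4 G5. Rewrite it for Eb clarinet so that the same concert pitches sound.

E#4 G3 Ab4 Eb4 D5

First find concert pitch: the Bb soprano saxophone sounds a major second below written, so A#4 C4 Db5 Ab4 G5 sounds G#4 Bb3 Cb5 Gb4 F5.
Then write for Eb clarinet: it sounds a minor third above written, so the part must be a minor third below concert.
G#4 → E#4
Bb3 → G3
Cb5 → Ab4
Gb4 → Eb4
F5 → D5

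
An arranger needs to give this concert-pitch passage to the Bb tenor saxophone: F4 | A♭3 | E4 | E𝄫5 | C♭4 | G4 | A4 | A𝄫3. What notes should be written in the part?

G5 Bb4 F#5 Fb6 Db5 A5 B5 Bbb4

The Bb tenor saxophone sounds a major ninth below written, so the written part must be a major ninth above concert — transpose each note up.
F4 becomes G5
Ab3 becomes Bb4
E4 becomes F#5
Ebb5 becomes Fb6
Cb4 becomes Db5
G4 becomes A5
A4 becomes B5
Abb3 becomes Bbb4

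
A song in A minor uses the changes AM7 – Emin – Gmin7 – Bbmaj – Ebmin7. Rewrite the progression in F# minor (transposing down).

F#M7 C#min Emin7 Gmaj Cmin7

A minor down to F# minor is a minor third; each chord root moves by that interval while the quality stays the same.
AM7: root A down a minor third → F#, giving F#M7.
Emin: root E down a minor third → C#, giving C#min.
Gmin7: root G down a minor third → E, giving Emin7.
Bbmaj: root Bb down a minor third → G, giving Gmaj.
Ebmin7: root Eb down a minor third → C, giving Cmin7.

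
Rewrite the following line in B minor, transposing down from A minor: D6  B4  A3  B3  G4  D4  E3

A minor to B minor down is a minor seventh, so every note moves down by that interval.
D6 → E5
B4 → C#4
A3 → B2
B3 → C#3
G4 → A3
D4 → E3
E3 → F#2

E5 C#4 B2 C#3 A3 E3 F#2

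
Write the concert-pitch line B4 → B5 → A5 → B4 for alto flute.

E5 E6 D6 E5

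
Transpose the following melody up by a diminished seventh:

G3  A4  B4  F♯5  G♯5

Fb4 Gb5 Ab5 Eb6 F6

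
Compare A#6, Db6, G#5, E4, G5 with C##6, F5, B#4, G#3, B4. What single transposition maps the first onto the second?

down a minor sixth

Take the first pair: A#6 → C##6. A to C spans 6 letter names, so the interval is some kind of sixth.
C##6 to A#6 is 8 semitones, which makes it a minor sixth; the second version is lower, so the direction is down.
Checking another pair — G5 → B4 — gives the same interval.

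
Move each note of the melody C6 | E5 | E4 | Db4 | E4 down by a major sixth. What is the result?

Eb5 G4 G3 Fb3 G3

C6 becomes Eb5
E5 becomes G4
E4 becomes G3
Db4 becomes Fb3
E4 becomes G3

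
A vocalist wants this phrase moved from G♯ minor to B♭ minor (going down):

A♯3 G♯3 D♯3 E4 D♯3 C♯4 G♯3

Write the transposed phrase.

G♯ minor to B♭ minor down is an augmented sixth, so every note moves down by that interval.
A#3 → C3
G#3 → Bb2
D#3 → F2
E4 → Gb3
D#3 → F2
C#4 → Eb3
G#3 → Bb2

C3 Bb2 F2 Gb3 F2 Eb3 Bb2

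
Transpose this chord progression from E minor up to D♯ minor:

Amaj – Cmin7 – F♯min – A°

G#maj Bmin7 E#min G#°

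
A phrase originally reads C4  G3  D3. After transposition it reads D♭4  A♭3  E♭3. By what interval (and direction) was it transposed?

up a minor second

From C4 to Db4 is 2 letter names — a second of some quality.
C4 to Db4 is 1 semitone, which makes it a minor second; the second version is higher, so the direction is up.
Checking another pair — D3 → Eb3 — gives the same interval.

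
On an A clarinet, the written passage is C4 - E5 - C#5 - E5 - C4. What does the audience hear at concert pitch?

The A clarinet sounds a minor third below written, so transpose each written note down a minor third.
C4 gives A3
E5 gives C#5
C#5 gives A#4
E5 gives C#5
C4 gives A3

A3 C#5 A#4 C#5 A3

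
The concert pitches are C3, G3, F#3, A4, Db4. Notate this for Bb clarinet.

The Bb clarinet sounds a major second below written, so the written part must be a major second above concert — transpose each note up.
C3 gives D3
G3 gives A3
F#3 gives G#3
A4 gives B4
Db4 gives Eb4

D3 A3 G#3 B4 Eb4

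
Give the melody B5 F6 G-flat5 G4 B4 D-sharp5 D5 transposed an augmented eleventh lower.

F4 Cb5 Dbb4 Db3 F3 A3 Ab3

B5 becomes F4
F6 becomes Cb5
Gb5 becomes Dbb4
G4 becomes Db3
B4 becomes F3
D#5 becomes A3
D5 becomes Ab3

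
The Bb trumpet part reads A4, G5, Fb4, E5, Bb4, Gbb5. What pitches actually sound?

G4 F5 Ebb4 D5 Ab4 Fbb5

The Bb trumpet sounds a major second below written, so transpose each written note down a major second.
A4 -> G4
G5 -> F5
Fb4 -> Ebb4
E5 -> D5
Bb4 -> Ab4
Gbb5 -> Fbb5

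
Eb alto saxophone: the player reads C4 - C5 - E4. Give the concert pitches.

Eb3 Eb4 G3

The Eb alto saxophone sounds a major sixth below written, so transpose each written note down a major sixth.
C4 to Eb3
C5 to Eb4
E4 to G3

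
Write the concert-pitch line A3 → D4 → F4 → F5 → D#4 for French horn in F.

Written C4 sounds as F3 on the French horn in F, so concert pitches are written a perfect fifth up.
A3 to E4
D4 to A4
F4 to C5
F5 to C6
D#4 to A#4

E4 A4 C5 C6 A#4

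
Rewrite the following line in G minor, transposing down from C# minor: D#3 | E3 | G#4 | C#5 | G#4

C# minor to G minor down is an augmented fourth, so every note moves down by that interval.
D#3 -> A2
E3 -> Bb2
G#4 -> D4
C#5 -> G4
G#4 -> D4

A2 Bb2 D4 G4 D4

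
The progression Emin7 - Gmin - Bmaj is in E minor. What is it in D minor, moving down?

Dmin7 Fmin Amaj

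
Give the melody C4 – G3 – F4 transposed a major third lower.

C4 down a major third is Ab3.
G3: a third down reaches E, and 4 semitones makes it Eb3.
A major third down from F4 gives Db4.

Ab3 Eb3 Db4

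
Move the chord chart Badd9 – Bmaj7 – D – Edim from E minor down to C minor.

Gadd9 Gmaj7 Bb Cdim

E minor down to C minor is a major third; each chord root moves by that interval while the quality stays the same.
Badd9: root B down a major third → G, giving Gadd9.
Bmaj7: root B down a major third → G, giving Gmaj7.
D: root D down a major third → Bb, giving Bb.
Edim: root E down a major third → C, giving Cdim.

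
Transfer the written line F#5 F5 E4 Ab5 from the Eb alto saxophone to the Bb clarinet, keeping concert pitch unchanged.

First find concert pitch: the Eb alto saxophone sounds a major sixth below written, so F#5 F5 E4 Ab5 sounds A4 Ab4 G3 Cb5.
Then write for Bb clarinet: it sounds a major second below written, so the part must be a major second above concert.
A4 → B4
Ab4 → Bb4
G3 → A3
Cb5 → Db5

B4 Bb4 A3 Db5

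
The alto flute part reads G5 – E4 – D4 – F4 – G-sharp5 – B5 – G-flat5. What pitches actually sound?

D5 B3 A3 C4 D#5 F#5 Db5

The alto flute sounds a perfect fourth below written, so transpose each written note down a perfect fourth.
G5 → D5
E4 → B3
D4 → A3
F4 → C4
G#5 → D#5
B5 → F#5
Gb5 → Db5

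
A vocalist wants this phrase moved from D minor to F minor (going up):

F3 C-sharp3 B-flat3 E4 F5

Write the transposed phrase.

From D up to F is a minor third; apply that to each pitch.
F3 becomes Ab3
C#3 becomes E3
Bb3 becomes Db4
E4 becomes G4
F5 becomes Ab5

Ab3 E3 Db4 G4 Ab5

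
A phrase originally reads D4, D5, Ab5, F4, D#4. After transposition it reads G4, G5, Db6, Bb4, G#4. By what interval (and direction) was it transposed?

From D4 to G4 is 4 letter names — a fourth of some quality.
D4 to G4 is 5 semitones, which makes it a perfect fourth; the second version is higher, so the direction is up.
Checking another pair — D#4 → G#4 — gives the same interval.

up a perfect fourth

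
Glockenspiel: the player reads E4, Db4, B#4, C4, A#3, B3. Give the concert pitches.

Written C4 on the glockenspiel sounds as C6, a perfect fifteenth higher; apply that shift to every note.
E4 gives E6
Db4 gives Db6
B#4 gives B#6
C4 gives C6
A#3 gives A#5
B3 gives B5

E6 Db6 B#6 C6 A#5 B5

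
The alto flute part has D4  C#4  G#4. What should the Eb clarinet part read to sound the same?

F#3 E#3 B#3

First find concert pitch: the alto flute sounds a perfect fourth below written, so D4 C#4 G#4 sounds A3 G#3 D#4.
Then write for Eb clarinet: it sounds a minor third above written, so the part must be a minor third below concert.
A3 → F#3
G#3 → E#3
D#4 → B#3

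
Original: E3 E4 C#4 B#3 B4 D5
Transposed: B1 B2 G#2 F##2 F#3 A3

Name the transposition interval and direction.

From E3 to B1 is 11 letter names — an eleventh of some quality.
B1 to E3 is 17 semitones, which makes it a perfect eleventh; the second version is lower, so the direction is down.
Checking another pair — D5 → A3 — gives the same interval.

down a perfect eleventh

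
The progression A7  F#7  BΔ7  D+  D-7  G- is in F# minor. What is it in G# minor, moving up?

B7 G#7 C#Δ7 E+ E-7 A-

F# minor up to G# minor is a major second; each chord root moves by that interval while the quality stays the same.
A7: root A up a major second → B, giving B7.
F#7: root F# up a major second → G#, giving G#7.
BΔ7: root B up a major second → C#, giving C#Δ7.
D+: root D up a major second → E, giving E+.
D-7: root D up a major second → E, giving E-7.
G-: root G up a major second → A, giving A-.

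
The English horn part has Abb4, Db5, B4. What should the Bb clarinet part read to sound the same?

First find concert pitch: the English horn sounds a perfect fifth below written, so Abb4 Db5 B4 sounds Dbb4 Gb4 E4.
Then write for Bb clarinet: it sounds a major second below written, so the part must be a major second above concert.
Dbb4 → Ebb4
Gb4 → Ab4
E4 → F#4

Ebb4 Ab4 F#4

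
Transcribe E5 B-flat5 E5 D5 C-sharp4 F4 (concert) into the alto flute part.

A5 Eb6 A5 G5 F#4 Bb4

Written C4 sounds as G3 on the alto flute, so concert pitches are written a perfect fourth up.
E5 gives A5
Bb5 gives Eb6
E5 gives A5
D5 gives G5
C#4 gives F#4
F4 gives Bb4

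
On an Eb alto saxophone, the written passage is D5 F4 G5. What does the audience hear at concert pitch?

Written C4 on the Eb alto saxophone sounds as Eb3, a major sixth lower; apply that shift to every note.
D5 becomes F4
F4 becomes Ab3
G5 becomes Bb4

F4 Ab3 Bb4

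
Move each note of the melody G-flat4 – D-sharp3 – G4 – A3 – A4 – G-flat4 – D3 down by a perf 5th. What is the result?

Gb4: a fifth down reaches C, and 7 semitones makes it Cb4.
D#3: a fifth down reaches G, and 7 semitones makes it G#2.
G4: a fifth down reaches C, and 7 semitones makes it C4.
A3: a fifth down reaches D, and 7 semitones makes it D3.
A4 down a perfect fifth is D4.
A perfect fifth down from Gb4 gives Cb4.
D3 down a perfect fifth is G2.

Cb4 G#2 C4 D3 D4 Cb4 G2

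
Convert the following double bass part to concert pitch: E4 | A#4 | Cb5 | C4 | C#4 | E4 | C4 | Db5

The double bass sounds a perfect octave below written, so transpose each written note down a perfect octave.
E4 to E3
A#4 to A#3
Cb5 to Cb4
C4 to C3
C#4 to C#3
E4 to E3
C4 to C3
Db5 to Db4

E3 A#3 Cb4 C3 C#3 E3 C3 Db4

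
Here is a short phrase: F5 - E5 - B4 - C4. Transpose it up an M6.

D6 C#6 G#5 A4

F5 → D6
E5 → C#6
B4 → G#5
C4 → A4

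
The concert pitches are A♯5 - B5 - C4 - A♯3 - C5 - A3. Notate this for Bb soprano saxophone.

B#5 C#6 D4 B#3 D5 B3

Written C4 sounds as Bb3 on the Bb soprano saxophone, so concert pitches are written a major second up.
A#5 to B#5
B5 to C#6
C4 to D4
A#3 to B#3
C5 to D5
A3 to B3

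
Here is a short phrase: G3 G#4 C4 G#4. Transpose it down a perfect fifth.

G3 to C3
G#4 to C#4
C4 to F3
G#4 to C#4

C3 C#4 F3 C#4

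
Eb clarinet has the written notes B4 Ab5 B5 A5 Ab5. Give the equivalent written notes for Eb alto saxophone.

First find concert pitch: the Eb clarinet sounds a minor third above written, so B4 Ab5 B5 A5 Ab5 sounds D5 Cb6 D6 C6 Cb6.
Then write for Eb alto saxophone: it sounds a major sixth below written, so the part must be a major sixth above concert.
D5 → B5
Cb6 → Ab6
D6 → B6
C6 → A6
Cb6 → Ab6

B5 Ab6 B6 A6 Ab6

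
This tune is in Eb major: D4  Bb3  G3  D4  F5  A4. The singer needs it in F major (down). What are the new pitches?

E3 C3 A2 E3 G4 B3

Eb major to F major down is a minor seventh, so every note moves down by that interval.
D4 to E3
Bb3 to C3
G3 to A2
D4 to E3
F5 to G4
A4 to B3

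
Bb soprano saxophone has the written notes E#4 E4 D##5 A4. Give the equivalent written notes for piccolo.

D#3 D3 C##4 G3

First find concert pitch: the Bb soprano saxophone sounds a major second below written, so E#4 E4 D##5 A4 sounds D#4 D4 C##5 G4.
Then write for piccolo: it sounds a perfect octave above written, so the part must be a perfect octave below concert.
D#4 → D#3
D4 → D3
C##5 → C##4
G4 → G3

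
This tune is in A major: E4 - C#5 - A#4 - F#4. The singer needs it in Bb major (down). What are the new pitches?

A major to Bb major down is a major seventh, so every note moves down by that interval.
E4 becomes F3
C#5 becomes D4
A#4 becomes B3
F#4 becomes G3

F3 D4 B3 G3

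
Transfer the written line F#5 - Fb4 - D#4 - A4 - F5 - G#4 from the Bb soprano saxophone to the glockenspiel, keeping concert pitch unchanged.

E3 Ebb2 C#2 G2 Eb3 F#2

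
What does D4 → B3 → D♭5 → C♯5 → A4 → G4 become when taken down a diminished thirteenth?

F##2 D##2 F#3 E##3 C##3 B#2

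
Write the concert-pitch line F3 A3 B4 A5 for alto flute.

Written C4 sounds as G3 on the alto flute, so concert pitches are written a perfect fourth up.
F3 becomes Bb3
A3 becomes D4
B4 becomes E5
A5 becomes D6

Bb3 D4 E5 D6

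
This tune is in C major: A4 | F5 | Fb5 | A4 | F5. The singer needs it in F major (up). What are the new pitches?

D5 Bb5 Bbb5 D5 Bb5

C major to F major up is a perfect fourth, so every note moves up by that interval.
A4 to D5
F5 to Bb5
Fb5 to Bbb5
A4 to D5
F5 to Bb5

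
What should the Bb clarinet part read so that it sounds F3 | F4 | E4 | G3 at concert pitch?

G3 G4 F#4 A3

The Bb clarinet sounds a major second below written, so the written part must be a major second above concert — transpose each note up.
F3 gives G3
F4 gives G4
E4 gives F#4
G3 gives A3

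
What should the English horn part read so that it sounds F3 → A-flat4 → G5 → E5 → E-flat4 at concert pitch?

The English horn sounds a perfect fifth below written, so the written part must be a perfect fifth above concert — transpose each note up.
F3 gives C4
Ab4 gives Eb5
G5 gives D6
E5 gives B5
Eb4 gives Bb4

C4 Eb5 D6 B5 Bb4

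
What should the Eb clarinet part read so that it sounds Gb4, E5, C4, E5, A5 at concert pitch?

The Eb clarinet sounds a minor third above written, so the written part must be a minor third below concert — transpose each note down.
Gb4 -> Eb4
E5 -> C#5
C4 -> A3
E5 -> C#5
A5 -> F#5

Eb4 C#5 A3 C#5 F#5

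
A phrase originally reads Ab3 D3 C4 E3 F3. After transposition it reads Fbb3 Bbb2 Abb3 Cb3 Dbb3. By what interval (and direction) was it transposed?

Take the first pair: Ab3 → Fbb3. A to F spans 3 letter names, so the interval is some kind of third.
Fbb3 to Ab3 is 5 semitones, which makes it an augmented third; the second version is lower, so the direction is down.
Checking another pair — F3 → Dbb3 — gives the same interval.

down an augmented third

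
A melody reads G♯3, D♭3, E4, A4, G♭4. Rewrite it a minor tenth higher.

B4 Fb4 G5 C6 Bbb5

G#3 becomes B4
Db3 becomes Fb4
E4 becomes G5
A4 becomes C6
Gb4 becomes Bbb5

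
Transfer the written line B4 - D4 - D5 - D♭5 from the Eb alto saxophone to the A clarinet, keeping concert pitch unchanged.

First find concert pitch: the Eb alto saxophone sounds a major sixth below written, so B4 D4 D5 D♭5 sounds D4 F3 F4 Fb4.
Then write for A clarinet: it sounds a minor third below written, so the part must be a minor third above concert.
D4 → F4
F3 → Ab3
F4 → Ab4
Fb4 → Abb4

F4 Ab3 Ab4 Abb4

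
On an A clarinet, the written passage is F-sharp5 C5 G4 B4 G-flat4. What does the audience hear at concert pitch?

D#5 A4 E4 G#4 Eb4

The A clarinet sounds a minor third below written, so transpose each written note down a minor third.
F#5 -> D#5
C5 -> A4
G4 -> E4
B4 -> G#4
Gb4 -> Eb4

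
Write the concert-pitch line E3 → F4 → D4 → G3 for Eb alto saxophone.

C#4 D5 B4 E4

The Eb alto saxophone sounds a major sixth below written, so the written part must be a major sixth above concert — transpose each note up.
E3 becomes C#4
F4 becomes D5
D4 becomes B4
G3 becomes E4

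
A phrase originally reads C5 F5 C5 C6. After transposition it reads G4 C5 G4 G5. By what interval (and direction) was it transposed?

down a perfect fourth

Take the first pair: C5 → G4. C to G spans 4 letter names, so the interval is some kind of fourth.
G4 to C5 is 5 semitones, which makes it a perfect fourth; the second version is lower, so the direction is down.
Checking another pair — C6 → G5 — gives the same interval.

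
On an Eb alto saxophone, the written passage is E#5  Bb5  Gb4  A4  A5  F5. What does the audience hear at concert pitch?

Written C4 on the Eb alto saxophone sounds as Eb3, a major sixth lower; apply that shift to every note.
E#5 to G#4
Bb5 to Db5
Gb4 to Bbb3
A4 to C4
A5 to C5
F5 to Ab4

G#4 Db5 Bbb3 C4 C5 Ab4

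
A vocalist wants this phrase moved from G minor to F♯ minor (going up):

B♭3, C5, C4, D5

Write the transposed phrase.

G minor to F♯ minor up is a major seventh, so every note moves up by that interval.
Bb3 -> A4
C5 -> B5
C4 -> B4
D5 -> C#6

A4 B5 B4 C#6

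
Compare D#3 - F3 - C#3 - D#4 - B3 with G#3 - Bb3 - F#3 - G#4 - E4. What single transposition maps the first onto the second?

From D#3 to G#3 is 4 letter names — a fourth of some quality.
D#3 to G#3 is 5 semitones, which makes it a perfect fourth; the second version is higher, so the direction is up.
Checking another pair — B3 → E4 — gives the same interval.

up a perfect fourth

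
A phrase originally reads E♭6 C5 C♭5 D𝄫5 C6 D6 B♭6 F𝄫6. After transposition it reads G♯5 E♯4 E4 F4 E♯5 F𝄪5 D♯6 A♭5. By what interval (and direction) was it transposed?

From Eb6 to G#5 is 6 letter names — a sixth of some quality.
G#5 to Eb6 is 7 semitones, which makes it a diminished sixth; the second version is lower, so the direction is down.
Checking another pair — Fbb6 → Ab5 — gives the same interval.

down a diminished sixth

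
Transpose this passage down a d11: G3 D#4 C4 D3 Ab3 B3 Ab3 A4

D#2 A##2 G#2 A#1 E2 F##2 E2 E#3

G3 -> D#2
D#4 -> A##2
C4 -> G#2
D3 -> A#1
Ab3 -> E2
B3 -> F##2
Ab3 -> E2
A4 -> E#3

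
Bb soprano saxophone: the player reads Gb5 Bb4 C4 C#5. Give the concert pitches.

The Bb soprano saxophone sounds a major second below written, so transpose each written note down a major second.
Gb5 → Fb5
Bb4 → Ab4
C4 → Bb3
C#5 → B4

Fb5 Ab4 Bb3 B4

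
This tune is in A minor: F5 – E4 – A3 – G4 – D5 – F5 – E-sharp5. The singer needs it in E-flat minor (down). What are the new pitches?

Cb5 Bb3 Eb3 Db4 Ab4 Cb5 B4

From A down to E-flat is an augmented fourth; apply that to each pitch.
F5 → Cb5
E4 → Bb3
A3 → Eb3
G4 → Db4
D5 → Ab4
F5 → Cb5
E#5 → B4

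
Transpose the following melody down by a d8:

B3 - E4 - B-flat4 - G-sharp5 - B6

B#2 E#3 B3 G##4 B#5

A diminished octave down from B3 gives B#2.
E4: an octave down reaches E, and 11 semitones makes it E#3.
Bb4 down a diminished octave is B3.
G#5: an octave down reaches G, and 11 semitones makes it G##4.
B6: an octave down reaches B, and 11 semitones makes it B#5.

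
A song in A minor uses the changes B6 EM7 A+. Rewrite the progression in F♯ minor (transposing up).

G#6 C#M7 F#+

A minor up to F♯ minor is a major sixth; each chord root moves by that interval while the quality stays the same.
B6: root B up a major sixth → G#, giving G#6.
EM7: root E up a major sixth → C#, giving C#M7.
A+: root A up a major sixth → F#, giving F#+.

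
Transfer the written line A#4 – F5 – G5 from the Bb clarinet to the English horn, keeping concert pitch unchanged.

D#5 Bb5 C6

First find concert pitch: the Bb clarinet sounds a major second below written, so A#4 F5 G5 sounds G#4 Eb5 F5.
Then write for English horn: it sounds a perfect fifth below written, so the part must be a perfect fifth above concert.
G#4 → D#5
Eb5 → Bb5
F5 → C6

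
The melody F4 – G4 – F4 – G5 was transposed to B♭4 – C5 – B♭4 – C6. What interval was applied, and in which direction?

up a perfect fourth

From F4 to Bb4 is 4 letter names — a fourth of some quality.
F4 to Bb4 is 5 semitones, which makes it a perfect fourth; the second version is higher, so the direction is up.
Checking another pair — G5 → C6 — gives the same interval.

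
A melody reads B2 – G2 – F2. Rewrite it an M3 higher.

D#3 B2 A2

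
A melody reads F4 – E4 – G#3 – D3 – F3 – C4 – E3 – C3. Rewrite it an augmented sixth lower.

Abb3 Gb3 Bb2 Fb2 Abb2 Ebb3 Gb2 Ebb2

F4 down an augmented sixth is Abb3.
E4: a sixth down reaches G, and 10 semitones makes it Gb3.
G#3 down an augmented sixth is Bb2.
An augmented sixth down from D3 gives Fb2.
F3 down an augmented sixth is Abb2.
C4 down an augmented sixth is Ebb3.
E3: a sixth down reaches G, and 10 semitones makes it Gb2.
C3: a sixth down reaches E, and 10 semitones makes it Ebb2.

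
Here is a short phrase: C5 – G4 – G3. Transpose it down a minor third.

C5 -> A4
G4 -> E4
G3 -> E3

A4 E4 E3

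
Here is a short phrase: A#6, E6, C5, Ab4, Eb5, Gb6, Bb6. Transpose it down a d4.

A#6 gives E##6
E6 gives B#5
C5 gives G#4
Ab4 gives E4
Eb5 gives B4
Gb6 gives D6
Bb6 gives F#6

E##6 B#5 G#4 E4 B4 D6 F#6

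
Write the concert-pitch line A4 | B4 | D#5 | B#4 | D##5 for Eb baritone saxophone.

F#6 G#6 B#6 G##6 B##6

Written C4 sounds as Eb2 on the Eb baritone saxophone, so concert pitches are written a major thirteenth up.
A4 gives F#6
B4 gives G#6
D#5 gives B#6
B#4 gives G##6
D##5 gives B##6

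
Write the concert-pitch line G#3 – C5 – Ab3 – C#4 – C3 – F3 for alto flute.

C#4 F5 Db4 F#4 F3 Bb3

The alto flute sounds a perfect fourth below written, so the written part must be a perfect fourth above concert — transpose each note up.
G#3 to C#4
C5 to F5
Ab3 to Db4
C#4 to F#4
C3 to F3
F3 to Bb3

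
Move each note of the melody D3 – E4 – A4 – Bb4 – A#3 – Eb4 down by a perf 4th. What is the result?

D3 down a perfect fourth is A2.
E4 down a perfect fourth is B3.
A4 down a perfect fourth is E4.
A perfect fourth down from Bb4 gives F4.
A perfect fourth down from A#3 gives E#3.
Eb4 down a perfect fourth is Bb3.

A2 B3 E4 F4 E#3 Bb3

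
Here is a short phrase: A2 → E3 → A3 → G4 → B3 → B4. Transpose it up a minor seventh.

A2 -> G3
E3 -> D4
A3 -> G4
G4 -> F5
B3 -> A4
B4 -> A5

G3 D4 G4 F5 A4 A5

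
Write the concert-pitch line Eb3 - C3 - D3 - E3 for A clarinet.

Gb3 Eb3 F3 G3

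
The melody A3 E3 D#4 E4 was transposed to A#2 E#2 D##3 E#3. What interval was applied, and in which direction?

Take the first pair: A3 → A#2. A to A spans 8 letter names, so the interval is some kind of octave.
A#2 to A3 is 11 semitones, which makes it a diminished octave; the second version is lower, so the direction is down.
Checking another pair — E4 → E#3 — gives the same interval.

down a diminished octave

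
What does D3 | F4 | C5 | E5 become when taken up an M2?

E3 G4 D5 F#5

A major second up from D3 gives E3.
F4 up a major second is G4.
A major second up from C5 gives D5.
E5: a second up reaches F, and 2 semitones makes it F#5.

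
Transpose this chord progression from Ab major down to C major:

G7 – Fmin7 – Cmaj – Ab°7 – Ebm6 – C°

B7 Amin7 Emaj C°7 Gm6 E°

Ab major down to C major is a minor sixth; each chord root moves by that interval while the quality stays the same.
G7: root G down a minor sixth → B, giving B7.
Fmin7: root F down a minor sixth → A, giving Amin7.
Cmaj: root C down a minor sixth → E, giving Emaj.
Ab°7: root Ab down a minor sixth → C, giving C°7.
Ebm6: root Eb down a minor sixth → G, giving Gm6.
C°: root C down a minor sixth → E, giving E°.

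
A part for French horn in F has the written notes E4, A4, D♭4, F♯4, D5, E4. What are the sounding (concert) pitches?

Written C4 on the French horn in F sounds as F3, a perfect fifth lower; apply that shift to every note.
E4 gives A3
A4 gives D4
Db4 gives Gb3
F#4 gives B3
D5 gives G4
E4 gives A3

A3 D4 Gb3 B3 G4 A3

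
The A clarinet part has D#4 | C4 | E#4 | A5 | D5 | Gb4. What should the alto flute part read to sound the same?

First find concert pitch: the A clarinet sounds a minor third below written, so D#4 C4 E#4 A5 D5 Gb4 sounds B#3 A3 C##4 F#5 B4 Eb4.
Then write for alto flute: it sounds a perfect fourth below written, so the part must be a perfect fourth above concert.
B#3 → E#4
A3 → D4
C##4 → F##4
F#5 → B5
B4 → E5
Eb4 → Ab4

E#4 D4 F##4 B5 E5 Ab4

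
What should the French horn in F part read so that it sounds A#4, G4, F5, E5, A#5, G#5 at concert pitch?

The French horn in F sounds a perfect fifth below written, so the written part must be a perfect fifth above concert — transpose each note up.
A#4 → E#5
G4 → D5
F5 → C6
E5 → B5
A#5 → E#6
G#5 → D#6

E#5 D5 C6 B5 E#6 D#6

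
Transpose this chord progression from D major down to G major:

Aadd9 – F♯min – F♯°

Dadd9 Bmin B°

D major down to G major is a perfect fifth; each chord root moves by that interval while the quality stays the same.
Aadd9: root A down a perfect fifth → D, giving Dadd9.
F♯min: root F♯ down a perfect fifth → B, giving Bmin.
F♯°: root F♯ down a perfect fifth → B, giving B°.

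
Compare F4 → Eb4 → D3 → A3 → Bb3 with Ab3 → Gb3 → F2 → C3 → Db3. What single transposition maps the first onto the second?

down a major sixth

From F4 to Ab3 is 6 letter names — a sixth of some quality.
Ab3 to F4 is 9 semitones, which makes it a major sixth; the second version is lower, so the direction is down.
Checking another pair — Bb3 → Db3 — gives the same interval.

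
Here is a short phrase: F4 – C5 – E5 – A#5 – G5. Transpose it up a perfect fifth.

A perfect fifth up from F4 gives C5.
C5 up a perfect fifth is G5.
A perfect fifth up from E5 gives B5.
A perfect fifth up from A#5 gives E#6.
A perfect fifth up from G5 gives D6.

C5 G5 B5 E#6 D6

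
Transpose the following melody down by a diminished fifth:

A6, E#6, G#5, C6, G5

D#6 A##5 C##5 F#5 C#5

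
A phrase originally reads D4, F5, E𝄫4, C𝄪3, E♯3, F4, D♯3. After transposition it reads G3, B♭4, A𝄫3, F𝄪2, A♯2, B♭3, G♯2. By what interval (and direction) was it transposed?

Take the first pair: D4 → G3. D to G spans 5 letter names, so the interval is some kind of fifth.
G3 to D4 is 7 semitones, which makes it a perfect fifth; the second version is lower, so the direction is down.
Checking another pair — D#3 → G#2 — gives the same interval.

down a perfect fifth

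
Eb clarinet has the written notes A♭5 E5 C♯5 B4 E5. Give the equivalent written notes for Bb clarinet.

First find concert pitch: the Eb clarinet sounds a minor third above written, so A♭5 E5 C♯5 B4 E5 sounds Cb6 G5 E5 D5 G5.
Then write for Bb clarinet: it sounds a major second below written, so the part must be a major second above concert.
Cb6 → Db6
G5 → A5
E5 → F#5
D5 → E5
G5 → A5

Db6 A5 F#5 E5 A5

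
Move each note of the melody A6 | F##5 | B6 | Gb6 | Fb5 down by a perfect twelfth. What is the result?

A6 becomes D5
F##5 becomes B#3
B6 becomes E5
Gb6 becomes Cb5
Fb5 becomes Bbb3

D5 B#3 E5 Cb5 Bbb3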